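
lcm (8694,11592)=34776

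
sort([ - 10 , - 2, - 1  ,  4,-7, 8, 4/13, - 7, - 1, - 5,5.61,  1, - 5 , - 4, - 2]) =[ - 10,-7, - 7, - 5, - 5, - 4, - 2, - 2, - 1,-1,4/13,  1, 4,5.61, 8] 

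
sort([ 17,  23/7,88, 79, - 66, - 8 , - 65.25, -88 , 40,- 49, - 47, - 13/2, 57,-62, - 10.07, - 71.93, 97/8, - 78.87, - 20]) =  [ - 88, - 78.87, -71.93, - 66, - 65.25, - 62, - 49, - 47, - 20, - 10.07, - 8, -13/2, 23/7,97/8, 17, 40,57, 79, 88]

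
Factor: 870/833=2^1*3^1*5^1 * 7^ (-2)*17^( - 1)*29^1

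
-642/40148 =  - 321/20074 =- 0.02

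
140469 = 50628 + 89841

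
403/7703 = 403/7703 = 0.05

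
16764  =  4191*4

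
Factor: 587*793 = 465491  =  13^1*61^1*587^1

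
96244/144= 668+13/36 =668.36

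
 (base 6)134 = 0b111010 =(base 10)58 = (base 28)22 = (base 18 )34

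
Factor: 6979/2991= 3^( - 1 )*7^1 =7/3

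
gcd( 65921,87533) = 1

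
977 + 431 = 1408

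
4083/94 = 43 + 41/94 = 43.44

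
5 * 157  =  785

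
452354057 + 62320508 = 514674565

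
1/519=1/519 = 0.00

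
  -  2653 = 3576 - 6229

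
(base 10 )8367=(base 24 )ecf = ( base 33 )7MI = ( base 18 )17ef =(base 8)20257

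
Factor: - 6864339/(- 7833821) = 3^1*17^ ( - 1 )*19^1*120427^1*460813^(-1)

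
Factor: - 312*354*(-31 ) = 2^4 * 3^2*13^1*31^1*59^1 = 3423888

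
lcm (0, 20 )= 0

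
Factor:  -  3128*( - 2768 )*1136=2^11*17^1 * 23^1*71^1*173^1 = 9835833344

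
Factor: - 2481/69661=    - 3^1*827^1*69661^( - 1)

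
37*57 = 2109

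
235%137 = 98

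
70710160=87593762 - 16883602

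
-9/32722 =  - 1 + 32713/32722 = - 0.00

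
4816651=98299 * 49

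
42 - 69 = - 27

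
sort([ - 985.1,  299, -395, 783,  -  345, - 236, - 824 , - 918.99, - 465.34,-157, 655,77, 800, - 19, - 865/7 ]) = [ - 985.1,-918.99,  -  824, - 465.34, - 395, - 345, - 236, - 157,- 865/7, - 19,77,299,  655,783, 800 ] 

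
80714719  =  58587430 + 22127289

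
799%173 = 107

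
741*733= 543153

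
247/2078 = 247/2078 = 0.12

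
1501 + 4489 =5990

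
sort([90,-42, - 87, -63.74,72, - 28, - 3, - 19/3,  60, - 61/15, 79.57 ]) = [ - 87,-63.74, - 42, - 28, - 19/3,-61/15 ,- 3,60, 72,  79.57,90]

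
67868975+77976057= 145845032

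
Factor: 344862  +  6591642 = 2^3*3^1*289021^1 = 6936504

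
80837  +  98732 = 179569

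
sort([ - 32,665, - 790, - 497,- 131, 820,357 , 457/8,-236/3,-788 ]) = [ - 790,  -  788 , - 497, - 131 , - 236/3, -32,457/8,357,665,820]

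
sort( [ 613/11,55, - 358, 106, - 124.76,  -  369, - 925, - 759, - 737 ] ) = [ - 925,-759, - 737, - 369  , - 358, - 124.76,55, 613/11,106]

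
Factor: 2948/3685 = 2^2 * 5^ ( - 1) = 4/5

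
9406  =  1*9406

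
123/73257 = 41/24419 = 0.00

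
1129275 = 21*53775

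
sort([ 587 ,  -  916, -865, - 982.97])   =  [ - 982.97, - 916,-865, 587]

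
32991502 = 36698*899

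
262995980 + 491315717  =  754311697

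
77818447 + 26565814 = 104384261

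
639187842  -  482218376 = 156969466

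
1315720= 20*65786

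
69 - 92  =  -23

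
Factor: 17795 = 5^1*3559^1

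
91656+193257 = 284913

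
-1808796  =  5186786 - 6995582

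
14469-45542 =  - 31073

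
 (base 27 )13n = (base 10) 833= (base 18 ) 2a5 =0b1101000001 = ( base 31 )QR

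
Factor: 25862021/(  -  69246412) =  - 2^(-2)*41^1*59^(  -  1)*15443^ ( - 1)*33199^1 = - 1361159/3644548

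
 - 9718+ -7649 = - 17367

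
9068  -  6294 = 2774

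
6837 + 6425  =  13262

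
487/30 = 487/30= 16.23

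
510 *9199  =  4691490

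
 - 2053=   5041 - 7094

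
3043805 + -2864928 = 178877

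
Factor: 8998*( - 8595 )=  - 77337810 = - 2^1*3^2*5^1*11^1*191^1 * 409^1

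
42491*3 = 127473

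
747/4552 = 747/4552 = 0.16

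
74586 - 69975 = 4611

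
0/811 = 0 = 0.00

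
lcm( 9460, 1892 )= 9460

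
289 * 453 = 130917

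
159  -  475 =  - 316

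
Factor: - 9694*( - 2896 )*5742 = 2^6*3^2*11^1*29^1*37^1*131^1*181^1 = 161199897408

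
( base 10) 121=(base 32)3P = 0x79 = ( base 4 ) 1321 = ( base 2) 1111001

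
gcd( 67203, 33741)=9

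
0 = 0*30896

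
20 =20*1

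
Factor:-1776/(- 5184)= 2^ ( - 2 ) * 3^ ( - 3)*37^1 = 37/108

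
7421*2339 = 17357719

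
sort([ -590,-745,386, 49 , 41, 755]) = [-745,  -  590, 41,49, 386, 755 ]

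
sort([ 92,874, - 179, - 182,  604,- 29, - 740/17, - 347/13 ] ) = [ - 182 , - 179,  -  740/17 , - 29, - 347/13,92,604,874 ]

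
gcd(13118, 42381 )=1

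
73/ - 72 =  - 73/72 = -1.01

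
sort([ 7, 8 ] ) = [ 7,8]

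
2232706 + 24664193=26896899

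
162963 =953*171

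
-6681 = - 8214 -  - 1533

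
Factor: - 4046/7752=-2^( - 2 ) *3^(- 1) * 7^1 * 17^1*19^ ( - 1) = - 119/228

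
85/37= 85/37 = 2.30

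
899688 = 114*7892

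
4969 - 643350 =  - 638381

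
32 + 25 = 57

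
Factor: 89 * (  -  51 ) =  - 4539 = - 3^1*17^1*89^1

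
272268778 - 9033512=263235266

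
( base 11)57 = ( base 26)2a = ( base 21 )2K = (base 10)62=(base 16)3e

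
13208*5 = 66040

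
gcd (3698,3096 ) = 86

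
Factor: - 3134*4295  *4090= - 2^2 * 5^2*409^1*859^1*1567^1 = - 55053567700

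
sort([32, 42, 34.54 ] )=[ 32,34.54,42]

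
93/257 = 93/257 = 0.36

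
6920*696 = 4816320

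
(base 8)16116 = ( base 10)7246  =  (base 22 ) EL8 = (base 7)30061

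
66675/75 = 889 =889.00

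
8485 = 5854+2631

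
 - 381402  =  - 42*9081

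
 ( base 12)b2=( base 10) 134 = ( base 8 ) 206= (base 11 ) 112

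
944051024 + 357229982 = 1301281006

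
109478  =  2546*43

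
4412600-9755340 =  - 5342740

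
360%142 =76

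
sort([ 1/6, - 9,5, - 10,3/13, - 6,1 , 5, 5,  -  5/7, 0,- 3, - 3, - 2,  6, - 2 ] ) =[ - 10 ,- 9, - 6, - 3, - 3, - 2, - 2, - 5/7,  0, 1/6, 3/13, 1 , 5, 5, 5,  6 ] 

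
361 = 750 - 389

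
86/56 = 43/28 = 1.54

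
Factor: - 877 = -877^1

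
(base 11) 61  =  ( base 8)103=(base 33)21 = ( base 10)67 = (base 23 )2L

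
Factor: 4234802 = 2^1*11^1*13^2*17^1*67^1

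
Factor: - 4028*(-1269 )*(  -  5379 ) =-27494930628=-  2^2* 3^4*11^1*19^1*47^1*53^1*163^1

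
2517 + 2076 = 4593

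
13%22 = 13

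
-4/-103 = 4/103 =0.04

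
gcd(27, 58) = 1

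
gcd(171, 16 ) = 1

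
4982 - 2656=2326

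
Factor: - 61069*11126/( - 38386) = 339726847/19193 = 17^ ( - 1 )*173^1 * 353^1*1129^( - 1)*5563^1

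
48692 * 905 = 44066260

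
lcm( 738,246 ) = 738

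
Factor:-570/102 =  - 95/17 = - 5^1*17^( - 1 )*19^1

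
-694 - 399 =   -  1093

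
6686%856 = 694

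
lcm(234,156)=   468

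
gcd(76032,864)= 864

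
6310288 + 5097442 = 11407730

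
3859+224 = 4083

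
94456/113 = 835 + 101/113=835.89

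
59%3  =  2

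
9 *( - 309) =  - 2781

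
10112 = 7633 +2479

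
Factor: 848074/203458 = 23^(  -  1 )*4423^( - 1)*424037^1 = 424037/101729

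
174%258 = 174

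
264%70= 54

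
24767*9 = 222903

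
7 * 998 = 6986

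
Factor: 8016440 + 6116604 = 2^2*1811^1*1951^1 = 14133044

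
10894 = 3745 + 7149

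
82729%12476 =7873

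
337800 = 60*5630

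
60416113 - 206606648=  - 146190535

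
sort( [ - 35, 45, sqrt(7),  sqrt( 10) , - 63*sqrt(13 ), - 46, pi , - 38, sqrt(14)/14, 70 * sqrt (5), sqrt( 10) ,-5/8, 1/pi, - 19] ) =[ - 63*sqrt( 13 ), - 46,-38, - 35, - 19, - 5/8,sqrt ( 14) /14, 1/pi, sqrt(7), pi,sqrt( 10 ), sqrt(10), 45,70 * sqrt(5)] 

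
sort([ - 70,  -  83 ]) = [  -  83,  -  70 ]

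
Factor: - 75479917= - 151^1*419^1*1193^1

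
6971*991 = 6908261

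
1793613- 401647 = 1391966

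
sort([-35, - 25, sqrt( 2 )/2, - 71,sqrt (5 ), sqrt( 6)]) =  [ - 71,-35,  -  25, sqrt (2 )/2, sqrt( 5 ), sqrt(6)]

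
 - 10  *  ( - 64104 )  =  641040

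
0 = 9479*0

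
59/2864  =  59/2864= 0.02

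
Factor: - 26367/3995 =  - 33/5 = - 3^1*5^( - 1)*11^1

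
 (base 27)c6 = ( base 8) 512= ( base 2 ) 101001010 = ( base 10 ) 330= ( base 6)1310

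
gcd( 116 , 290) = 58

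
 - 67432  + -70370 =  - 137802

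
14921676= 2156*6921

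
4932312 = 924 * 5338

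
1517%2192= 1517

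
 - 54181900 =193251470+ - 247433370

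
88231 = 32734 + 55497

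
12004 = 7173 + 4831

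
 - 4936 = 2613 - 7549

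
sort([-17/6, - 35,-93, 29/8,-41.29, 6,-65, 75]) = [ - 93 , - 65, - 41.29,-35, - 17/6, 29/8,6, 75]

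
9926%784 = 518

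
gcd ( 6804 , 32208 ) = 12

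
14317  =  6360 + 7957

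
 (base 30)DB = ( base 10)401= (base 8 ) 621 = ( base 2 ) 110010001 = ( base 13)24B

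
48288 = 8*6036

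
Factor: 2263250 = 2^1*5^3  *  11^1*823^1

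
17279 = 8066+9213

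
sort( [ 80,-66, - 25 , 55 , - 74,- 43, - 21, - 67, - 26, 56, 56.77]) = [ - 74 ,-67, - 66,-43, - 26,-25,-21, 55,56,56.77, 80]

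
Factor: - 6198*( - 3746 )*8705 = 2^2*3^1*5^1*1033^1*1741^1*1873^1 = 202110148140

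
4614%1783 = 1048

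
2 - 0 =2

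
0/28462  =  0 = 0.00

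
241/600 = 241/600 = 0.40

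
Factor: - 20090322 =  - 2^1*3^3*7^1*53149^1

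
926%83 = 13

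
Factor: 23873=23873^1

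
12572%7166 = 5406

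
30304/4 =7576 = 7576.00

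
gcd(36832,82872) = 9208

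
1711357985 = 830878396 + 880479589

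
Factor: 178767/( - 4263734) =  - 2^(  -  1)*3^4*2207^1*2131867^( - 1) 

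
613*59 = 36167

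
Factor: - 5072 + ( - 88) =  - 5160 = - 2^3*3^1*5^1*43^1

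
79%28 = 23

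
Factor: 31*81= 2511= 3^4*31^1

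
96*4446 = 426816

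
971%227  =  63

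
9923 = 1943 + 7980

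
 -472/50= - 236/25 = - 9.44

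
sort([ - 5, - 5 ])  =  [ - 5,  -  5 ] 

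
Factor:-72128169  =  -3^2*61^1*131381^1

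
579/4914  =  193/1638= 0.12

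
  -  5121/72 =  - 569/8 =- 71.12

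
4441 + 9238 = 13679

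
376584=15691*24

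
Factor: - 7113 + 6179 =-934 =- 2^1 * 467^1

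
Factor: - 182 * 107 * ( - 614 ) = 2^2 * 7^1 * 13^1*107^1*307^1 = 11957036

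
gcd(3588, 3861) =39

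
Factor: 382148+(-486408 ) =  - 2^2*5^1*13^1*401^1 = - 104260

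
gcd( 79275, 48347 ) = 1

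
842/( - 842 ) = -1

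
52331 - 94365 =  - 42034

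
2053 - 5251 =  - 3198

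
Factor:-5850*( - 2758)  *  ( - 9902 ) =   -  2^3 * 3^2 * 5^2*7^1*13^1*197^1* 4951^1 = -159761838600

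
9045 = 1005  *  9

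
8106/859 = 9+375/859 = 9.44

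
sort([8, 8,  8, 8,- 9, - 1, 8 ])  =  [ - 9, - 1,8, 8 , 8,8,8 ]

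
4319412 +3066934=7386346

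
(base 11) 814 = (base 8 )1727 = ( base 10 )983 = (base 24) 1GN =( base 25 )1e8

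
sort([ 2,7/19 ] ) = [ 7/19,2]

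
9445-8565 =880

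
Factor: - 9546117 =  - 3^1*7^1 * 454577^1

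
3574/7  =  510+4/7 = 510.57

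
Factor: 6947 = 6947^1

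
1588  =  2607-1019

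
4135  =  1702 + 2433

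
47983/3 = 15994 + 1/3 = 15994.33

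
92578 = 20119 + 72459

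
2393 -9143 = -6750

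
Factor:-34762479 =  - 3^1*1721^1 * 6733^1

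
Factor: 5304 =2^3*3^1  *  13^1*17^1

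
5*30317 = 151585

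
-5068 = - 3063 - 2005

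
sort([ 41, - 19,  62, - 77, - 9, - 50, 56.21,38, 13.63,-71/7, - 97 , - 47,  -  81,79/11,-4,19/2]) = [-97, - 81, - 77, - 50, -47,  -  19, - 71/7, - 9, - 4,79/11,19/2,  13.63, 38 , 41 , 56.21,62]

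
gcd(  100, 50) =50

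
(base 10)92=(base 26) 3E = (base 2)1011100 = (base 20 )4C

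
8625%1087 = 1016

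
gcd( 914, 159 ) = 1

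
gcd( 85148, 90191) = 1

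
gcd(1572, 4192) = 524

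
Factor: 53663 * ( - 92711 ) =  - 4975150393= - 83^1*103^1 * 521^1*1117^1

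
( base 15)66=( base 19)51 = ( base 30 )36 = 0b1100000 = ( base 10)96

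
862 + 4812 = 5674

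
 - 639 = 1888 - 2527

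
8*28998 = 231984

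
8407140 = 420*20017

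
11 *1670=18370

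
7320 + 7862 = 15182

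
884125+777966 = 1662091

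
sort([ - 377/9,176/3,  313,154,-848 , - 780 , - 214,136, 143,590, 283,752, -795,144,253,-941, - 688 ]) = [ - 941, -848,-795,-780, - 688, - 214,-377/9,176/3,136,143,144,154,  253, 283, 313,  590,752 ] 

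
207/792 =23/88 =0.26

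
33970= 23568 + 10402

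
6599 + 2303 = 8902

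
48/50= 24/25 = 0.96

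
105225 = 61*1725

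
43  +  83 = 126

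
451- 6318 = -5867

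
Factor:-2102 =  - 2^1*1051^1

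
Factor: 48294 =2^1*3^2 * 2683^1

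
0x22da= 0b10001011011010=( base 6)105150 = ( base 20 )1262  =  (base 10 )8922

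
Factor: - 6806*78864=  -2^5*3^1*31^1*41^1*53^1 * 83^1=- 536748384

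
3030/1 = 3030 = 3030.00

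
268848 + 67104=335952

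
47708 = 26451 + 21257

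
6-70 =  - 64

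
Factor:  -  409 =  - 409^1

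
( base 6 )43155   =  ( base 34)53l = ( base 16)170F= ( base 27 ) 82h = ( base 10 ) 5903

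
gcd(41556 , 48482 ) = 6926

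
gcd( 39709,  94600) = 1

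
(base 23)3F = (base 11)77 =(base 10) 84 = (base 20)44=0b1010100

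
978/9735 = 326/3245 = 0.10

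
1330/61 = 1330/61 = 21.80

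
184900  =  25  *7396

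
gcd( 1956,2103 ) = 3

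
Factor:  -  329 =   -  7^1*47^1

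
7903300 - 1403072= 6500228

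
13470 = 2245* 6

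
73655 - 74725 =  - 1070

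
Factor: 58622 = 2^1* 29311^1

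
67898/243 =279+101/243 = 279.42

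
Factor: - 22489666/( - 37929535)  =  2^1 * 5^( - 1) * 7^( - 1)*29^(-1 )*2351^1*4783^1 * 37369^( - 1) 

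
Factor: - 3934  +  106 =  -  3828=- 2^2* 3^1*11^1*29^1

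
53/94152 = 53/94152 = 0.00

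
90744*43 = 3901992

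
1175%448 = 279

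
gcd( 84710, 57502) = 2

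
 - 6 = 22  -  28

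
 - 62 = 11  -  73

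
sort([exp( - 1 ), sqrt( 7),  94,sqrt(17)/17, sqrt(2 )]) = [sqrt( 17 )/17, exp( - 1), sqrt( 2 ),sqrt ( 7), 94]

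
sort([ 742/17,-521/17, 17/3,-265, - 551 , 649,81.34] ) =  [  -  551, - 265, - 521/17,17/3,742/17 , 81.34,649] 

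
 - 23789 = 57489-81278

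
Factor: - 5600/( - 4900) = 2^3*7^( - 1 )=   8/7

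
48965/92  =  48965/92 = 532.23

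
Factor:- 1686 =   -  2^1 * 3^1*281^1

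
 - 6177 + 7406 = 1229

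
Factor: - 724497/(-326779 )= 3^1*37^1 * 61^1*107^1*326779^( - 1 ) 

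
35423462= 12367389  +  23056073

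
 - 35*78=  - 2730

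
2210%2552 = 2210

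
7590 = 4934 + 2656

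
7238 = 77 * 94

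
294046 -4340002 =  - 4045956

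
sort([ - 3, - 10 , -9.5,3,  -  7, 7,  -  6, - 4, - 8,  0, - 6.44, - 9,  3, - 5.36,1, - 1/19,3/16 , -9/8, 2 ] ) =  [ - 10, - 9.5, - 9,-8, - 7,- 6.44, - 6, - 5.36, - 4,-3, - 9/8, - 1/19,0, 3/16,  1, 2,3, 3, 7 ] 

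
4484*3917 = 17563828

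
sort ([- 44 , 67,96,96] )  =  [-44,67,96, 96 ]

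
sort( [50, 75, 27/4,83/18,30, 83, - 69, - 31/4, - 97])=[ -97, - 69, - 31/4 , 83/18 , 27/4, 30, 50, 75,83 ]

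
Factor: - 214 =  -2^1 * 107^1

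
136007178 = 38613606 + 97393572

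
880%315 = 250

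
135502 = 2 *67751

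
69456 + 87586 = 157042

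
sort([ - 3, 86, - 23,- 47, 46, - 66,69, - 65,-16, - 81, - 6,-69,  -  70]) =[ - 81, - 70,- 69, - 66  , - 65,-47, - 23, - 16,  -  6, - 3,46,69, 86]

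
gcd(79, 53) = 1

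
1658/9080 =829/4540 = 0.18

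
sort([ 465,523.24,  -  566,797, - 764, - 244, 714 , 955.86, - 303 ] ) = [ -764, - 566, - 303, - 244,  465,523.24,714,  797, 955.86] 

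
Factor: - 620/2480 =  - 1/4 = - 2^ ( - 2)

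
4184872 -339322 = 3845550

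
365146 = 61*5986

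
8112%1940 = 352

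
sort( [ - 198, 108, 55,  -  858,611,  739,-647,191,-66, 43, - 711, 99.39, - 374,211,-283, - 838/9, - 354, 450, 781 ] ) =[ - 858,-711,  -  647, - 374, - 354,-283, - 198, - 838/9,-66, 43,55,99.39,108, 191,211, 450, 611,739, 781 ] 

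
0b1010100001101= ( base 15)18E4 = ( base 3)21101121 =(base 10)5389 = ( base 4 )1110031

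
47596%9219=1501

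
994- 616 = 378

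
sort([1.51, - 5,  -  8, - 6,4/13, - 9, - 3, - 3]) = [ - 9, - 8, -6, - 5, - 3 , - 3,4/13,1.51] 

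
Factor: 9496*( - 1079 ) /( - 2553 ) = 10246184/2553 = 2^3*3^( - 1)*13^1*23^( - 1)*37^( - 1 )*83^1*1187^1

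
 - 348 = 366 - 714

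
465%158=149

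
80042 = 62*1291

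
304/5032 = 38/629  =  0.06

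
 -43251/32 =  - 43251/32 = - 1351.59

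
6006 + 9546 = 15552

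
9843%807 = 159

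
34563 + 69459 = 104022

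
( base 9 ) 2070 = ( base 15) 6b6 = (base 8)2761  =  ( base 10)1521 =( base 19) 441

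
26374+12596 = 38970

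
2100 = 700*3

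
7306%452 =74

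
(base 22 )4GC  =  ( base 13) 107C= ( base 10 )2300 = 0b100011111100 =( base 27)345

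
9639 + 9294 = 18933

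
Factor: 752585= 5^1 * 150517^1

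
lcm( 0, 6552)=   0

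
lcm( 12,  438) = 876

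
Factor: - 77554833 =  - 3^1* 17^1 * 1520683^1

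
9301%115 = 101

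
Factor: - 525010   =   - 2^1*5^1 * 52501^1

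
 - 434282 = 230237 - 664519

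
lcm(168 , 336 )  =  336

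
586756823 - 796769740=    - 210012917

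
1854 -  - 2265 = 4119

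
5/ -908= - 1  +  903/908 = - 0.01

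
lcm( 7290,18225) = 36450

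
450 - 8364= - 7914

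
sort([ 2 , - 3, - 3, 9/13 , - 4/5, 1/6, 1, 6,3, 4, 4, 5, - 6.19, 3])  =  [  -  6.19 , - 3, - 3, - 4/5,  1/6,9/13  ,  1,2, 3,3 , 4,4 , 5, 6] 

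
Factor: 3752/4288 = 7/8=2^( - 3)*7^1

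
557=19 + 538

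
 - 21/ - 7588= 3/1084 = 0.00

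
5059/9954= 5059/9954 = 0.51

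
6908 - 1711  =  5197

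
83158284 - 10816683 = 72341601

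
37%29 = 8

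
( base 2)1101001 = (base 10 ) 105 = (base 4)1221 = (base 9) 126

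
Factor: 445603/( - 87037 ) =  - 191^1*2333^1* 87037^( - 1 )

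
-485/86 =- 6 + 31/86 = -5.64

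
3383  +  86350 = 89733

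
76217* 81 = 6173577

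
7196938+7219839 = 14416777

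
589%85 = 79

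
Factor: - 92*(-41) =3772  =  2^2*23^1*41^1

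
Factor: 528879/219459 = 13^1 * 71^1 * 383^( - 1) = 923/383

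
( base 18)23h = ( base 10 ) 719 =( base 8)1317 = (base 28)pj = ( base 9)878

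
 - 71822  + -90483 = -162305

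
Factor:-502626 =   -  2^1*3^1*19^1 * 4409^1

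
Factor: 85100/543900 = 23/147 = 3^(-1 )*7^ (-2)*23^1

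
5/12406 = 5/12406 = 0.00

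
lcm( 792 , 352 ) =3168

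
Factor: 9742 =2^1*4871^1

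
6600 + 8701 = 15301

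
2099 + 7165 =9264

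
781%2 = 1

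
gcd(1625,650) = 325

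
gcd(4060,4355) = 5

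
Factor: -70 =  - 2^1*5^1*7^1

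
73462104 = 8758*8388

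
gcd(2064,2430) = 6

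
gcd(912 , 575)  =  1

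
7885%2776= 2333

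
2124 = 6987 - 4863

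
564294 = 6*94049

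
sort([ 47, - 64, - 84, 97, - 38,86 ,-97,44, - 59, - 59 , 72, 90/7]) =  [  -  97,-84,  -  64, - 59,-59, - 38, 90/7 , 44,47, 72, 86, 97]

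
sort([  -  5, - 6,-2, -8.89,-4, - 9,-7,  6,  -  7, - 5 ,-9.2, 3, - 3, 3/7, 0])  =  [ - 9.2, - 9, - 8.89, - 7,  -  7,-6 , - 5,-5,-4,-3,  -  2 , 0,  3/7, 3 , 6]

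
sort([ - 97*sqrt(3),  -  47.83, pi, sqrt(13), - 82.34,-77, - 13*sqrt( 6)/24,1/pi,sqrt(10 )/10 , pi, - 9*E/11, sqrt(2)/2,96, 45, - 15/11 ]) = [ - 97*sqrt ( 3 ) ,  -  82.34,  -  77, - 47.83,  -  9*E/11,  -  15/11, - 13*sqrt( 6 )/24,  sqrt( 10)/10, 1/pi, sqrt( 2)/2,pi, pi, sqrt ( 13), 45 , 96 ] 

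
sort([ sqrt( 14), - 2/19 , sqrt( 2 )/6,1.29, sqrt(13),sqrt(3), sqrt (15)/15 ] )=[ - 2/19, sqrt(2)/6,sqrt( 15) /15,1.29,  sqrt( 3),sqrt( 13),sqrt(14 ) ]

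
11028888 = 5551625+5477263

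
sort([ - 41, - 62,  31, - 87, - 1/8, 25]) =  [ - 87, - 62,-41, - 1/8,25 , 31]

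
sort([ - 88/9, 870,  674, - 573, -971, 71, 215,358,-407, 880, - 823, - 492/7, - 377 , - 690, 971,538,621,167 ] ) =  [- 971 ,-823, - 690, - 573,- 407, - 377,-492/7,  -  88/9,71,167,  215, 358, 538,621, 674,870,880,971]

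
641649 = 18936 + 622713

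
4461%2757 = 1704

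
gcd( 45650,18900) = 50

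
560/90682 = 280/45341 = 0.01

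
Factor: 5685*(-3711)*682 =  - 14388177870 = - 2^1*3^2 * 5^1*11^1*31^1*379^1*1237^1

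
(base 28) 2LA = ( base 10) 2166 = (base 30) 2C6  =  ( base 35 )1qv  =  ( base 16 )876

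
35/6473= 35/6473 = 0.01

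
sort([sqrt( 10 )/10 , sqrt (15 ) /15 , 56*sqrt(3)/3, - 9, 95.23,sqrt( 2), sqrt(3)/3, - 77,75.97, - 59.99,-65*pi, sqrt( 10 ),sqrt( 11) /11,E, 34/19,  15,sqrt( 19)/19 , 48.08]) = [ - 65* pi, - 77, - 59.99,-9, sqrt(19)/19,  sqrt (15)/15, sqrt( 11 ) /11,  sqrt(10)/10, sqrt(3)/3,sqrt(2), 34/19,E, sqrt( 10),15, 56*sqrt( 3)/3,48.08, 75.97,95.23] 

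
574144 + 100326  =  674470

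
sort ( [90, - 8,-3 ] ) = [ - 8, - 3,90]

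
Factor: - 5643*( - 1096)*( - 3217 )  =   -19896269976=-  2^3*3^3*11^1*19^1*137^1*3217^1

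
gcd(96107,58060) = 1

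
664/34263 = 664/34263 = 0.02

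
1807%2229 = 1807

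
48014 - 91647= -43633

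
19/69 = 19/69 = 0.28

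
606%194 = 24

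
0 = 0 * 58379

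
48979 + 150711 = 199690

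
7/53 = 7/53 = 0.13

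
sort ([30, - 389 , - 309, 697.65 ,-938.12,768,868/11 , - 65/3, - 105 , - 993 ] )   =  [  -  993, - 938.12, - 389, - 309,-105, - 65/3, 30 , 868/11, 697.65,  768] 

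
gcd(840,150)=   30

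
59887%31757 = 28130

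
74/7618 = 37/3809 = 0.01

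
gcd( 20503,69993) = 707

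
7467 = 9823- 2356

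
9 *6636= 59724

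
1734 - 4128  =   - 2394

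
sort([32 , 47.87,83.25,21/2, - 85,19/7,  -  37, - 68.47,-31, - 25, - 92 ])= [ -92,-85, - 68.47,  -  37, - 31, - 25,19/7, 21/2,32, 47.87,83.25 ]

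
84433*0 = 0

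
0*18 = 0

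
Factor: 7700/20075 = 28/73 = 2^2*7^1*73^(  -  1 ) 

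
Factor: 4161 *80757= 3^5*19^1*73^1*997^1 = 336029877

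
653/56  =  653/56 = 11.66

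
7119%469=84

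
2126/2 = 1063 = 1063.00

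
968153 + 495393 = 1463546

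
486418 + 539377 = 1025795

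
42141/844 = 49 + 785/844  =  49.93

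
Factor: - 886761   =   - 3^3*32843^1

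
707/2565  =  707/2565 = 0.28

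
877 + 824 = 1701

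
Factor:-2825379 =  - 3^2 * 313931^1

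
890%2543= 890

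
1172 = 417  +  755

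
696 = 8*87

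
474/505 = 474/505 = 0.94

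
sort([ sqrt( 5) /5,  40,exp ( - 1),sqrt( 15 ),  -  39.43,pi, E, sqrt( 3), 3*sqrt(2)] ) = [ - 39.43, exp( - 1), sqrt (5) /5,sqrt(3) , E,pi , sqrt( 15),3*sqrt(2 ), 40]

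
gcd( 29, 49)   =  1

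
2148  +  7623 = 9771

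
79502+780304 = 859806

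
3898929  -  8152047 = - 4253118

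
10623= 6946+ 3677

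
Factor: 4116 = 2^2*3^1*  7^3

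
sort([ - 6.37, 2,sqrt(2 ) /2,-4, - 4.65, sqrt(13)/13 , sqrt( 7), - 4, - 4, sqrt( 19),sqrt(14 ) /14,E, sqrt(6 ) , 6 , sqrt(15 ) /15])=[ - 6.37, - 4.65, - 4, - 4 , - 4, sqrt( 15) /15 , sqrt( 14)/14,sqrt( 13 ) /13, sqrt( 2 )/2, 2, sqrt (6 ),sqrt ( 7),E,  sqrt( 19), 6]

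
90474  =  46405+44069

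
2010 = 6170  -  4160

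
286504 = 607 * 472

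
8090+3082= 11172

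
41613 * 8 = 332904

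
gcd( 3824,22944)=3824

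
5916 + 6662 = 12578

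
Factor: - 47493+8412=  -  3^1*7^1*1861^1 = - 39081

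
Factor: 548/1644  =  1/3 = 3^(- 1 )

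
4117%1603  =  911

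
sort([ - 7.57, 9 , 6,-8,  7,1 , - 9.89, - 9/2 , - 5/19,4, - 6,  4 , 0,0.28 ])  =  [ - 9.89, - 8, - 7.57,-6, - 9/2, - 5/19,0, 0.28,1, 4,4,6 , 7, 9 ] 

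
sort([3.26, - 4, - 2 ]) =[ - 4, - 2,3.26]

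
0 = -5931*0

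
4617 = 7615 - 2998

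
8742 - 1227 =7515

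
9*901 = 8109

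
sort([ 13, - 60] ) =[ - 60,13 ] 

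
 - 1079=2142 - 3221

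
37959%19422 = 18537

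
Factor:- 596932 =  - 2^2*7^1*21319^1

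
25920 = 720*36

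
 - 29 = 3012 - 3041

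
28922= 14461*2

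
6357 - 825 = 5532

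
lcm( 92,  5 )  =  460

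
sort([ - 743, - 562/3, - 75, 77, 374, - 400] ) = [ - 743, - 400, - 562/3, - 75, 77, 374 ] 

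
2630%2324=306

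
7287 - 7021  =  266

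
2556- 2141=415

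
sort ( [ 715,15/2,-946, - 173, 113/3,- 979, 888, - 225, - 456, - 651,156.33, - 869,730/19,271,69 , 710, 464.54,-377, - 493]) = [  -  979, - 946, - 869,-651, - 493,-456, - 377, - 225, - 173,15/2, 113/3,730/19, 69, 156.33,271, 464.54,710,715,888] 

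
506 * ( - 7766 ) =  - 3929596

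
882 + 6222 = 7104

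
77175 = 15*5145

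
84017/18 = 4667 + 11/18  =  4667.61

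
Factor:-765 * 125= -95625 = -  3^2*5^4*17^1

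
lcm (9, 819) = 819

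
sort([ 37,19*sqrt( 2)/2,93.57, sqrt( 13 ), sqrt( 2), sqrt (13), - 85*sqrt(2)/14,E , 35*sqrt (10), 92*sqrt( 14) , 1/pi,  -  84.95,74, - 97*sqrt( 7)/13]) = [-84.95,-97  *  sqrt ( 7)/13, - 85 * sqrt(2)/14, 1/pi,  sqrt( 2),E,  sqrt (13), sqrt ( 13 ),19*sqrt(2)/2,37,74,93.57, 35*sqrt( 10 ),92 * sqrt( 14)]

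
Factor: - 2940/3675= - 2^2*5^( - 1 ) = - 4/5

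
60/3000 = 1/50 = 0.02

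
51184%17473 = 16238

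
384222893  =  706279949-322057056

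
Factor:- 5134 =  - 2^1*17^1*151^1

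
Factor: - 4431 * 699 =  - 3097269 = - 3^2*7^1*211^1*233^1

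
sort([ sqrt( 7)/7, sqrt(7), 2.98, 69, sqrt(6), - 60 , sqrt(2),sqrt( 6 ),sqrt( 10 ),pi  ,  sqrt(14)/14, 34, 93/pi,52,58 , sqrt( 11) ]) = [-60,sqrt(14 )/14,sqrt(7) /7,sqrt(2), sqrt(6), sqrt(6), sqrt( 7) , 2.98,pi,sqrt( 10 ),sqrt(11), 93/pi,34,  52, 58,69] 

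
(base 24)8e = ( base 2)11001110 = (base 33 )68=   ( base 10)206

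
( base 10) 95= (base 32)2V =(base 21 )4B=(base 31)32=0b1011111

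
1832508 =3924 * 467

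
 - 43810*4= - 175240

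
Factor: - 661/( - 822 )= 2^ ( - 1 )*3^ ( - 1 )*137^(  -  1 )*661^1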